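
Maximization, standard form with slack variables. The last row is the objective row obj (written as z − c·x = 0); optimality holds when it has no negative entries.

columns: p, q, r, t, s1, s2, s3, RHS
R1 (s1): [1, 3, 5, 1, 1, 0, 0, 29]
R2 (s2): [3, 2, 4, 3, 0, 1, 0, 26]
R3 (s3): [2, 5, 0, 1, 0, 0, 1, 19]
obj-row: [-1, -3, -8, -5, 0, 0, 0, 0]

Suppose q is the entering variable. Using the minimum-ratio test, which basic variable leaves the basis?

s3

Column q entries and ratios — s1: 29/3 = 29/3; s2: 26/2 = 13; s3: 19/5 = 19/5.
Smallest ratio is 19/5 in the row of s3, so s3 leaves.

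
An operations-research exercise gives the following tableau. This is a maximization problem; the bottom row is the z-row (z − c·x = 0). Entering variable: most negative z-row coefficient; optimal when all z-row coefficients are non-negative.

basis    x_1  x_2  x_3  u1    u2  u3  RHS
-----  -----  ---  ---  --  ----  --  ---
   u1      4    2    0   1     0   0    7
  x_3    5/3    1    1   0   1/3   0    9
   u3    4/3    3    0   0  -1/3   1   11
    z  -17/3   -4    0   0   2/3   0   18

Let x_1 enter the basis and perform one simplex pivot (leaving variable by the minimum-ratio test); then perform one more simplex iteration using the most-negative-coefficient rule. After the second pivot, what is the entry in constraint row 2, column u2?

Ratio test on column x_1 — row 1: 7/4 = 7/4; row 2: 9/(5/3) = 27/5; row 3: 11/(4/3) = 33/4. Minimum is 7/4 at row 1 (u1 leaves); pivot element 4.
Divide row 1 by 4; eliminate column x_1 from the other rows.
Second iteration: most negative z-row entry is -7/6 in column x_2, so x_2 enters.
Ratio test on column x_2 — row 1: (7/4)/(1/2) = 7/2; row 2: (73/12)/(1/6) = 73/2; row 3: (26/3)/(7/3) = 26/7. Minimum is 7/2 at row 1 (x_1 leaves); pivot element 1/2.
Divide row 1 by 1/2; eliminate column x_2 from the other rows.
After both pivots, the entry at constraint row 2, column u2 is 1/3.

1/3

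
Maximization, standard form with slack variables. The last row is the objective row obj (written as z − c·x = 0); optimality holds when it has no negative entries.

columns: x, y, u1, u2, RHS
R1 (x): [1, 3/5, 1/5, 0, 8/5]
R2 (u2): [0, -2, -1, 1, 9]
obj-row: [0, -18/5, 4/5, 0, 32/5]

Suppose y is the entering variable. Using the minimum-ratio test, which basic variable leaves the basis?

x

Column y entries and ratios — x: (8/5)/(3/5) = 8/3; u2: -2 ≤ 0, skip.
Smallest ratio is 8/3 in the row of x, so x leaves.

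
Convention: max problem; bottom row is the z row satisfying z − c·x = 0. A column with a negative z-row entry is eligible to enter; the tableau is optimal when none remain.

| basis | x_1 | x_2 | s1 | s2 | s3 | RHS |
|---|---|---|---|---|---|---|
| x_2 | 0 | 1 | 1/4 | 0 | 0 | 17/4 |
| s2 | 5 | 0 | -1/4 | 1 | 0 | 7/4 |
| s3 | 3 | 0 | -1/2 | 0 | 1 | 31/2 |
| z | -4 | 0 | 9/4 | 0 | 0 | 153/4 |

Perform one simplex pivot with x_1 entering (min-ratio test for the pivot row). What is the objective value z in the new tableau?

Ratio test on column x_1 — row 1: entry 0 ≤ 0; row 2: (7/4)/5 = 7/20; row 3: (31/2)/3 = 31/6. Minimum is 7/20 at row 2 (s2 leaves); pivot element 5.
Pivot on row 2; the z-row RHS becomes 153/4 − (-4)·(7/20) = 793/20.

793/20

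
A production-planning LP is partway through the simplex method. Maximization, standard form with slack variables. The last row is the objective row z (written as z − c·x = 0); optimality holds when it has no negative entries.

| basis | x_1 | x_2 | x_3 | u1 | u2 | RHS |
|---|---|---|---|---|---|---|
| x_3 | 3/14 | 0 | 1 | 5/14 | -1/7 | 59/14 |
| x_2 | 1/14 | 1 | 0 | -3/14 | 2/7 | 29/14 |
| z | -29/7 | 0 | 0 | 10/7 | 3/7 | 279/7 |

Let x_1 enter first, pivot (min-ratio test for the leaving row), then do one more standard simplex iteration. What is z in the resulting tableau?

126

Ratio test on column x_1 — row 1: (59/14)/(3/14) = 59/3; row 2: (29/14)/(1/14) = 29. Minimum is 59/3 at row 1 (x_3 leaves); pivot element 3/14.
Pivot on row 1; the z-row RHS becomes 279/7 − (-29/7)·(59/3) = 364/3.
Next entering variable (most negative z-row entry -7/3): u2.
Ratio test on column u2 — row 1: entry -2/3 ≤ 0; row 2: (2/3)/(1/3) = 2. Minimum is 2 at row 2 (x_2 leaves); pivot element 1/3.
After the second pivot the z-row RHS is 364/3 − (-7/3)·2 = 126.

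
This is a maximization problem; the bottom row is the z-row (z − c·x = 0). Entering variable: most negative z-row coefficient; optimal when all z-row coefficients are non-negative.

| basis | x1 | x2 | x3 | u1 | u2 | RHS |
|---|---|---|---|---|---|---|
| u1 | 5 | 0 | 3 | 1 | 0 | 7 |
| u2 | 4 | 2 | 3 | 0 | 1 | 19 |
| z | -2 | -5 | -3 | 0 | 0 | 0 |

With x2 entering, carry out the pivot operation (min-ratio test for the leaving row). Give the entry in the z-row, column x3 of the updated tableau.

9/2

Ratio test on column x2 — row 1: entry 0 ≤ 0; row 2: 19/2 = 19/2. Minimum is 19/2 at row 2 (u2 leaves); pivot element 2.
Divide row 2 by 2; eliminate column x2 from the other rows.
z-row update in column x3: -3 − (-5)·(3/2) = 9/2.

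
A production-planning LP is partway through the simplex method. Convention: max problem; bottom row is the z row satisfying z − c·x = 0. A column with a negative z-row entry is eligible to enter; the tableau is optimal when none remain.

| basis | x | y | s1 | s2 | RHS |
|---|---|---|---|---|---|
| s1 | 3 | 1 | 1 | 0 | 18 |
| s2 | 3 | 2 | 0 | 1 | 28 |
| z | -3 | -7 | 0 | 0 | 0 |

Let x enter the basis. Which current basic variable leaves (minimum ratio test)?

Column x entries and ratios — s1: 18/3 = 6; s2: 28/3 = 28/3.
Smallest ratio is 6 in the row of s1, so s1 leaves.

s1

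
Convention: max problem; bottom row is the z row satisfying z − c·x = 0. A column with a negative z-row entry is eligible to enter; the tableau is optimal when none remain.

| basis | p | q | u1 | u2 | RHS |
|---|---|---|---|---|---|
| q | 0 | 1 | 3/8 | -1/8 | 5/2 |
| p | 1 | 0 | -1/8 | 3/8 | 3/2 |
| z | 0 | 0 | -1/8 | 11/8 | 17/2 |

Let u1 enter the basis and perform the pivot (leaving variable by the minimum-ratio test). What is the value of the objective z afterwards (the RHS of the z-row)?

28/3

Ratio test on column u1 — row 1: (5/2)/(3/8) = 20/3; row 2: entry -1/8 ≤ 0. Minimum is 20/3 at row 1 (q leaves); pivot element 3/8.
Pivot on row 1; the z-row RHS becomes 17/2 − (-1/8)·(20/3) = 28/3.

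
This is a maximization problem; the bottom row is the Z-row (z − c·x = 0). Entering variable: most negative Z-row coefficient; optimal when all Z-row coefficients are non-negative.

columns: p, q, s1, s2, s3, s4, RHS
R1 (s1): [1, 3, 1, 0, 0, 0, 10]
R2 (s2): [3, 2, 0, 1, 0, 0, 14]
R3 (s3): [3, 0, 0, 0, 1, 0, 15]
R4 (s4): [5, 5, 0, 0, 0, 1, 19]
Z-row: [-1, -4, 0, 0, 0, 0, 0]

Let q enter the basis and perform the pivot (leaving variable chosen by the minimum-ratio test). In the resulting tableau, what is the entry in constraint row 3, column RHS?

Ratio test on column q — row 1: 10/3 = 10/3; row 2: 14/2 = 7; row 3: entry 0 ≤ 0; row 4: 19/5 = 19/5. Minimum is 10/3 at row 1 (s1 leaves); pivot element 3.
Divide row 1 by 3; eliminate column q from the other rows.
Row 3 update in column RHS: 15 − 0·(10/3) = 15.

15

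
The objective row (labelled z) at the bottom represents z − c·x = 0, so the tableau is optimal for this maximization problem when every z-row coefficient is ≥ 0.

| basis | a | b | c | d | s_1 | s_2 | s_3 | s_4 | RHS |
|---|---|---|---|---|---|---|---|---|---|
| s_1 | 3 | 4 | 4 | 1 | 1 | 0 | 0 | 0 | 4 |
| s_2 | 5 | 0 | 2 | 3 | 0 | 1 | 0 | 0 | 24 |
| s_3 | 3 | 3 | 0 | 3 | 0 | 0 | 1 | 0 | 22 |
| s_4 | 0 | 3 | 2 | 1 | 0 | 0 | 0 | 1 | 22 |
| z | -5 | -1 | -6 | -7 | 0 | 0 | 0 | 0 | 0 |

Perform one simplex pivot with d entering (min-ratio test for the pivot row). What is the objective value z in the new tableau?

28

Ratio test on column d — row 1: 4/1 = 4; row 2: 24/3 = 8; row 3: 22/3 = 22/3; row 4: 22/1 = 22. Minimum is 4 at row 1 (s_1 leaves); pivot element 1.
Pivot on row 1; the z-row RHS becomes 0 − (-7)·4 = 28.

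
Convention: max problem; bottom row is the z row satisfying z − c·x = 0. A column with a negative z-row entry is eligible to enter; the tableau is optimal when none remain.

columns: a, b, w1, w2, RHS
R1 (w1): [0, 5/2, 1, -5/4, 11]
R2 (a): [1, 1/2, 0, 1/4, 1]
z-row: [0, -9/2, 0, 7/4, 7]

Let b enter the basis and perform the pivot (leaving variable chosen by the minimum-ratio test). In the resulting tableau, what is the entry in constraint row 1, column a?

-5

Ratio test on column b — row 1: 11/(5/2) = 22/5; row 2: 1/(1/2) = 2. Minimum is 2 at row 2 (a leaves); pivot element 1/2.
Divide row 2 by 1/2; eliminate column b from the other rows.
Row 1 update in column a: 0 − (5/2)·2 = -5.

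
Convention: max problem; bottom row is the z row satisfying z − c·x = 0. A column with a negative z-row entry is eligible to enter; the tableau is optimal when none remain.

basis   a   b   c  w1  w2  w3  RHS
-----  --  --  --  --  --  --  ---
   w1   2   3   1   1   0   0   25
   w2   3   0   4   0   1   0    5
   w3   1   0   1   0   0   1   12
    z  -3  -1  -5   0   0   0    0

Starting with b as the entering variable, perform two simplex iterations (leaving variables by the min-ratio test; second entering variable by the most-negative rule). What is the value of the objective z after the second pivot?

85/6

Ratio test on column b — row 1: 25/3 = 25/3; row 2: entry 0 ≤ 0; row 3: entry 0 ≤ 0. Minimum is 25/3 at row 1 (w1 leaves); pivot element 3.
Pivot on row 1; the z-row RHS becomes 0 − (-1)·(25/3) = 25/3.
Next entering variable (most negative z-row entry -14/3): c.
Ratio test on column c — row 1: (25/3)/(1/3) = 25; row 2: 5/4 = 5/4; row 3: 12/1 = 12. Minimum is 5/4 at row 2 (w2 leaves); pivot element 4.
After the second pivot the z-row RHS is 25/3 − (-14/3)·(5/4) = 85/6.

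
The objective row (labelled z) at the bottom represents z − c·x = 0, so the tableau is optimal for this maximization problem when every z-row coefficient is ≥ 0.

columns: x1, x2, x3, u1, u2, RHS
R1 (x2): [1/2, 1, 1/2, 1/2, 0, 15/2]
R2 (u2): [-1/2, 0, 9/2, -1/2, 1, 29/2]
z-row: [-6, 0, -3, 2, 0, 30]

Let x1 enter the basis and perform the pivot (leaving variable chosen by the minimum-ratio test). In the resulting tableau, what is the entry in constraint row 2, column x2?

Ratio test on column x1 — row 1: (15/2)/(1/2) = 15; row 2: entry -1/2 ≤ 0. Minimum is 15 at row 1 (x2 leaves); pivot element 1/2.
Divide row 1 by 1/2; eliminate column x1 from the other rows.
Row 2 update in column x2: 0 − (-1/2)·2 = 1.

1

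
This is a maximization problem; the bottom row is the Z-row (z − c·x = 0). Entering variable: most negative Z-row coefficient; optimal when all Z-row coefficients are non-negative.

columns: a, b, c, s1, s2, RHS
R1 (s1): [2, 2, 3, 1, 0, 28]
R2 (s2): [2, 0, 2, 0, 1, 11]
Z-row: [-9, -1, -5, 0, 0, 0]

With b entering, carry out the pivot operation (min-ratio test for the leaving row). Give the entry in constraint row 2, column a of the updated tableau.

2

Ratio test on column b — row 1: 28/2 = 14; row 2: entry 0 ≤ 0. Minimum is 14 at row 1 (s1 leaves); pivot element 2.
Divide row 1 by 2; eliminate column b from the other rows.
Row 2 update in column a: 2 − 0·1 = 2.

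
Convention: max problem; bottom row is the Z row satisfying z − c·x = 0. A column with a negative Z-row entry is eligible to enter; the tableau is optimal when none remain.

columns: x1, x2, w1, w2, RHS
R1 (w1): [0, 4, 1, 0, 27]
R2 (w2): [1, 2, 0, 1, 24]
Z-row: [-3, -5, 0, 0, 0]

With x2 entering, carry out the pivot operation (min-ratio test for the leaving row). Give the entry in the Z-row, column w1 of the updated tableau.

5/4

Ratio test on column x2 — row 1: 27/4 = 27/4; row 2: 24/2 = 12. Minimum is 27/4 at row 1 (w1 leaves); pivot element 4.
Divide row 1 by 4; eliminate column x2 from the other rows.
Z-row update in column w1: 0 − (-5)·(1/4) = 5/4.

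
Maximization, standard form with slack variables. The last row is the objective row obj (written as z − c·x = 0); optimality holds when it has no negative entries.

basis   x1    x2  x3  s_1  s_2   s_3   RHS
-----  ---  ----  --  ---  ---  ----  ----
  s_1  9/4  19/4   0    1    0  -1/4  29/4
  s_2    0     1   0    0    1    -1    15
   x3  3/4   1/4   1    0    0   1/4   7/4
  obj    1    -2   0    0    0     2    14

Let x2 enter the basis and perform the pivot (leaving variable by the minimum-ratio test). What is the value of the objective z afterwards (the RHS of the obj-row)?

Ratio test on column x2 — row 1: (29/4)/(19/4) = 29/19; row 2: 15/1 = 15; row 3: (7/4)/(1/4) = 7. Minimum is 29/19 at row 1 (s_1 leaves); pivot element 19/4.
Pivot on row 1; the obj-row RHS becomes 14 − (-2)·(29/19) = 324/19.

324/19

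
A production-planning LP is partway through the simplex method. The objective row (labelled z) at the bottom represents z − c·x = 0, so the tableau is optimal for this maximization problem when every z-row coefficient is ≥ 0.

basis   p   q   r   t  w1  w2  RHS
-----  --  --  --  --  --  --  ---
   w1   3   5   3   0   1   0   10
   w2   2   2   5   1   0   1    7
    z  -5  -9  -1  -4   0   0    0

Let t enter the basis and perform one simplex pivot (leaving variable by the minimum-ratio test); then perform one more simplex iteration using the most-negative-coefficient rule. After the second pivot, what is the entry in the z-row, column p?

18/5

Ratio test on column t — row 1: entry 0 ≤ 0; row 2: 7/1 = 7. Minimum is 7 at row 2 (w2 leaves); pivot element 1.
Divide row 2 by 1; eliminate column t from the other rows.
Second iteration: most negative z-row entry is -1 in column q, so q enters.
Ratio test on column q — row 1: 10/5 = 2; row 2: 7/2 = 7/2. Minimum is 2 at row 1 (w1 leaves); pivot element 5.
Divide row 1 by 5; eliminate column q from the other rows.
After both pivots, the entry at the z-row, column p is 18/5.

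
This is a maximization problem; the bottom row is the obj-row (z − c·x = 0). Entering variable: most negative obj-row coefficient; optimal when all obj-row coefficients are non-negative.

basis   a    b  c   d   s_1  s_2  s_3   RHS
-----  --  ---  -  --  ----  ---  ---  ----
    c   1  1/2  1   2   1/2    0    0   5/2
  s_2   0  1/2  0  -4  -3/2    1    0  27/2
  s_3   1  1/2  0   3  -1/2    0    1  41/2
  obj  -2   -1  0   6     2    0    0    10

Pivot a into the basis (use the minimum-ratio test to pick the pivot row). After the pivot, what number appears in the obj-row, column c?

2

Ratio test on column a — row 1: (5/2)/1 = 5/2; row 2: entry 0 ≤ 0; row 3: (41/2)/1 = 41/2. Minimum is 5/2 at row 1 (c leaves); pivot element 1.
Divide row 1 by 1; eliminate column a from the other rows.
obj-row update in column c: 0 − (-2)·1 = 2.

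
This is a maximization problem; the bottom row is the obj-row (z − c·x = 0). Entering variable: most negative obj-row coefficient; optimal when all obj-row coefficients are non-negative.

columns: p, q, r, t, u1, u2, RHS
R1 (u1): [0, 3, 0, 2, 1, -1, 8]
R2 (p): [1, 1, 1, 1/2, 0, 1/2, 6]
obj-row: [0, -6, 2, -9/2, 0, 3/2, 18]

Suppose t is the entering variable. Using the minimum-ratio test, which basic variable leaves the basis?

Column t entries and ratios — u1: 8/2 = 4; p: 6/(1/2) = 12.
Smallest ratio is 4 in the row of u1, so u1 leaves.

u1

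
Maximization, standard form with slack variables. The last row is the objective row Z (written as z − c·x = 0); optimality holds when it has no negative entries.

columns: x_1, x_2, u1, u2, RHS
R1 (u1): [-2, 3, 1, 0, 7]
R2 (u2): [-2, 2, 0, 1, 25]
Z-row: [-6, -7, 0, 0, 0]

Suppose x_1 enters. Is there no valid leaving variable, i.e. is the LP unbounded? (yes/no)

yes

Every constraint-row entry in column x_1 is ≤ 0, so increasing x_1 is unbounded.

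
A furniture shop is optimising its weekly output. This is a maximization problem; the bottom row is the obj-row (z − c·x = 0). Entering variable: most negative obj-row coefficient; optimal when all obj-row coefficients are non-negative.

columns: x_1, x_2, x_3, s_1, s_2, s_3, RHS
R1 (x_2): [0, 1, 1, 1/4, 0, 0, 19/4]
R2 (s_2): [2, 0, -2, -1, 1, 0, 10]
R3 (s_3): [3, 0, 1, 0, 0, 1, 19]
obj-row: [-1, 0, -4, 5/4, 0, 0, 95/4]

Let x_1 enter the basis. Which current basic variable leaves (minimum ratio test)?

Column x_1 entries and ratios — x_2: 0 ≤ 0, skip; s_2: 10/2 = 5; s_3: 19/3 = 19/3.
Smallest ratio is 5 in the row of s_2, so s_2 leaves.

s_2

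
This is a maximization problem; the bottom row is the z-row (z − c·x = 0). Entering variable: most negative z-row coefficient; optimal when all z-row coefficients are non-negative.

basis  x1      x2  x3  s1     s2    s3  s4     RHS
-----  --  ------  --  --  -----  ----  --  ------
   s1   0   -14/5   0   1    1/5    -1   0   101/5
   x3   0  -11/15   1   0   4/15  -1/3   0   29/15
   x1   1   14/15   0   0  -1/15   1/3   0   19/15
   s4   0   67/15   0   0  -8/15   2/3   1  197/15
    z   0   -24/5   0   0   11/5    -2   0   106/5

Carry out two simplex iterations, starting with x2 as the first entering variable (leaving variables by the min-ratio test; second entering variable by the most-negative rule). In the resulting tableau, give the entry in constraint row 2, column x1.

1

Ratio test on column x2 — row 1: entry -14/5 ≤ 0; row 2: entry -11/15 ≤ 0; row 3: (19/15)/(14/15) = 19/14; row 4: (197/15)/(67/15) = 197/67. Minimum is 19/14 at row 3 (x1 leaves); pivot element 14/15.
Divide row 3 by 14/15; eliminate column x2 from the other rows.
Second iteration: most negative z-row entry is -2/7 in column s3, so s3 enters.
Ratio test on column s3 — row 1: entry 0 ≤ 0; row 2: entry -1/14 ≤ 0; row 3: (19/14)/(5/14) = 19/5; row 4: entry -13/14 ≤ 0. Minimum is 19/5 at row 3 (x2 leaves); pivot element 5/14.
Divide row 3 by 5/14; eliminate column s3 from the other rows.
After both pivots, the entry at constraint row 2, column x1 is 1.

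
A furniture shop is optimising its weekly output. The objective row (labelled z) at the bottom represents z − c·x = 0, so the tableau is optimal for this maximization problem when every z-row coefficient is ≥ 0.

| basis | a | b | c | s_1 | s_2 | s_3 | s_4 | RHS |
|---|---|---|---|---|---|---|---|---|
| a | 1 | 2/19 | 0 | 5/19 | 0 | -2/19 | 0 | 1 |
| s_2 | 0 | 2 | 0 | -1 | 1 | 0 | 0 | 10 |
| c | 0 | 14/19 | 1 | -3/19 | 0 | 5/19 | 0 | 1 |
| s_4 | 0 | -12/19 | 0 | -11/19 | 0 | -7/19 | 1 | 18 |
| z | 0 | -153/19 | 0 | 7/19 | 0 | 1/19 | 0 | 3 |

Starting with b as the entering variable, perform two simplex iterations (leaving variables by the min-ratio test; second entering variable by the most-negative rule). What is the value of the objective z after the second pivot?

Ratio test on column b — row 1: 1/(2/19) = 19/2; row 2: 10/2 = 5; row 3: 1/(14/19) = 19/14; row 4: entry -12/19 ≤ 0. Minimum is 19/14 at row 3 (c leaves); pivot element 14/19.
Pivot on row 3; the z-row RHS becomes 3 − (-153/19)·(19/14) = 195/14.
Next entering variable (most negative z-row entry -19/14): s_1.
Ratio test on column s_1 — row 1: (6/7)/(2/7) = 3; row 2: entry -4/7 ≤ 0; row 3: entry -3/14 ≤ 0; row 4: entry -5/7 ≤ 0. Minimum is 3 at row 1 (a leaves); pivot element 2/7.
After the second pivot the z-row RHS is 195/14 − (-19/14)·3 = 18.

18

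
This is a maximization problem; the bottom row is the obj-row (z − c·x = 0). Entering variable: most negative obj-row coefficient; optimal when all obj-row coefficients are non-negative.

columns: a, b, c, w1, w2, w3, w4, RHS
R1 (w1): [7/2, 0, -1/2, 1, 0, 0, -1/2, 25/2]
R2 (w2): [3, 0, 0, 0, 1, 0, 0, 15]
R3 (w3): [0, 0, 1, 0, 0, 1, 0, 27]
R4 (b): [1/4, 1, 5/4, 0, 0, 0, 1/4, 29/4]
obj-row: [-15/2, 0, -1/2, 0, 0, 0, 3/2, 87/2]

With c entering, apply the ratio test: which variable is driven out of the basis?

Column c entries and ratios — w1: -1/2 ≤ 0, skip; w2: 0 ≤ 0, skip; w3: 27/1 = 27; b: (29/4)/(5/4) = 29/5.
Smallest ratio is 29/5 in the row of b, so b leaves.

b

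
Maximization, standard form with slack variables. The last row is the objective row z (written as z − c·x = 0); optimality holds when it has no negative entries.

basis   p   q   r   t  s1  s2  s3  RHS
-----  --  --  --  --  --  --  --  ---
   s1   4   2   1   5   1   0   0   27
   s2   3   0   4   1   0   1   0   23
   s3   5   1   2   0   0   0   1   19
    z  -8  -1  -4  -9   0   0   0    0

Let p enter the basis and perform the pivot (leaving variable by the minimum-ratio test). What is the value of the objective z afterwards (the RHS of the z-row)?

Ratio test on column p — row 1: 27/4 = 27/4; row 2: 23/3 = 23/3; row 3: 19/5 = 19/5. Minimum is 19/5 at row 3 (s3 leaves); pivot element 5.
Pivot on row 3; the z-row RHS becomes 0 − (-8)·(19/5) = 152/5.

152/5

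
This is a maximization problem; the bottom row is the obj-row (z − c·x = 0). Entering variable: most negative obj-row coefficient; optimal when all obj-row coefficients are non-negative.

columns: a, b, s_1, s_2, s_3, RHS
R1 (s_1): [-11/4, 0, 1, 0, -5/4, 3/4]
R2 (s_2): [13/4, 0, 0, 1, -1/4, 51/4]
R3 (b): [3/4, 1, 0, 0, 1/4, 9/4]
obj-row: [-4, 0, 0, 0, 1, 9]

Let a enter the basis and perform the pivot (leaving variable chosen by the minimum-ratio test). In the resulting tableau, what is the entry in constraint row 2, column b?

-13/3

Ratio test on column a — row 1: entry -11/4 ≤ 0; row 2: (51/4)/(13/4) = 51/13; row 3: (9/4)/(3/4) = 3. Minimum is 3 at row 3 (b leaves); pivot element 3/4.
Divide row 3 by 3/4; eliminate column a from the other rows.
Row 2 update in column b: 0 − (13/4)·(4/3) = -13/3.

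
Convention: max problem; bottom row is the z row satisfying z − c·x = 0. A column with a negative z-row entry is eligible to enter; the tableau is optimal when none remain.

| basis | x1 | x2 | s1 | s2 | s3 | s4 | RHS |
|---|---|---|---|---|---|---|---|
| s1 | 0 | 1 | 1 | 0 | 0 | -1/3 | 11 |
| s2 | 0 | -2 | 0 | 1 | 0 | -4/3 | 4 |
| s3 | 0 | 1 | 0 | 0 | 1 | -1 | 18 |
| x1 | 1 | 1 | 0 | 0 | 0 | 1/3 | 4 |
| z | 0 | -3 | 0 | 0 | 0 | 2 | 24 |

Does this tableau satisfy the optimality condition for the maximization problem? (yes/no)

The z-row has a negative entry -3 in column x2, so it is not optimal.

no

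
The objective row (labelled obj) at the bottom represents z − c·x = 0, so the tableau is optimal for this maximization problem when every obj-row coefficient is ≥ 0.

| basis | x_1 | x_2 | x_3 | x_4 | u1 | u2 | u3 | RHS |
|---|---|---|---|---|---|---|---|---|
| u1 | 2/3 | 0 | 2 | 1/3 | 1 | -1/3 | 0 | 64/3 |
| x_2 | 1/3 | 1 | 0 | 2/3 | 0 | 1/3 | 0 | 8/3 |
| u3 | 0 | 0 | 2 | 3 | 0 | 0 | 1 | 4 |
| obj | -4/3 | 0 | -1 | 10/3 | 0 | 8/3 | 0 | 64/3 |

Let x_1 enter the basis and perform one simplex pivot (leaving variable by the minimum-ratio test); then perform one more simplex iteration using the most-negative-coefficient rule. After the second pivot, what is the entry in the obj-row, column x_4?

15/2

Ratio test on column x_1 — row 1: (64/3)/(2/3) = 32; row 2: (8/3)/(1/3) = 8; row 3: entry 0 ≤ 0. Minimum is 8 at row 2 (x_2 leaves); pivot element 1/3.
Divide row 2 by 1/3; eliminate column x_1 from the other rows.
Second iteration: most negative obj-row entry is -1 in column x_3, so x_3 enters.
Ratio test on column x_3 — row 1: 16/2 = 8; row 2: entry 0 ≤ 0; row 3: 4/2 = 2. Minimum is 2 at row 3 (u3 leaves); pivot element 2.
Divide row 3 by 2; eliminate column x_3 from the other rows.
After both pivots, the entry at the obj-row, column x_4 is 15/2.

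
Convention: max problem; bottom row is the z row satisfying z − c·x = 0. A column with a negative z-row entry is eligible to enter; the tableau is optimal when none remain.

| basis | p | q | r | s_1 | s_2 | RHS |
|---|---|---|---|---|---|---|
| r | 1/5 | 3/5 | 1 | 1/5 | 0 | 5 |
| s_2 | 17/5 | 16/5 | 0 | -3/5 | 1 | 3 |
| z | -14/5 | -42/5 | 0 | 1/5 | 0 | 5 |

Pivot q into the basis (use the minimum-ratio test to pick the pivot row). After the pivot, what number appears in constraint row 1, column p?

Ratio test on column q — row 1: 5/(3/5) = 25/3; row 2: 3/(16/5) = 15/16. Minimum is 15/16 at row 2 (s_2 leaves); pivot element 16/5.
Divide row 2 by 16/5; eliminate column q from the other rows.
Row 1 update in column p: 1/5 − (3/5)·(17/16) = -7/16.

-7/16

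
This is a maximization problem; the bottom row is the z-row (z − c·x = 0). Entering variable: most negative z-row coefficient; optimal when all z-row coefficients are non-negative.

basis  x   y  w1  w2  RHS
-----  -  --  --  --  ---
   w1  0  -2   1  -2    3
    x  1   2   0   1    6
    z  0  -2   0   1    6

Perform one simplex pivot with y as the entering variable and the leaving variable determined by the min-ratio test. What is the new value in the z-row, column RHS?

12

Ratio test on column y — row 1: entry -2 ≤ 0; row 2: 6/2 = 3. Minimum is 3 at row 2 (x leaves); pivot element 2.
Divide row 2 by 2; eliminate column y from the other rows.
z-row update in column RHS: 6 − (-2)·3 = 12.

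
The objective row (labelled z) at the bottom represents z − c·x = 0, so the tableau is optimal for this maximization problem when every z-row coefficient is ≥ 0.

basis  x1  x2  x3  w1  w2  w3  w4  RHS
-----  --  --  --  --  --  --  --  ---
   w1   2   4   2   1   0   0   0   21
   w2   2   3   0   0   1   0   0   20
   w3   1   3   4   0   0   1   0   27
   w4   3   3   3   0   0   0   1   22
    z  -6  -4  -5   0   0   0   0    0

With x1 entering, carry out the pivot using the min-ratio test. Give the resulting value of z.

44

Ratio test on column x1 — row 1: 21/2 = 21/2; row 2: 20/2 = 10; row 3: 27/1 = 27; row 4: 22/3 = 22/3. Minimum is 22/3 at row 4 (w4 leaves); pivot element 3.
Pivot on row 4; the z-row RHS becomes 0 − (-6)·(22/3) = 44.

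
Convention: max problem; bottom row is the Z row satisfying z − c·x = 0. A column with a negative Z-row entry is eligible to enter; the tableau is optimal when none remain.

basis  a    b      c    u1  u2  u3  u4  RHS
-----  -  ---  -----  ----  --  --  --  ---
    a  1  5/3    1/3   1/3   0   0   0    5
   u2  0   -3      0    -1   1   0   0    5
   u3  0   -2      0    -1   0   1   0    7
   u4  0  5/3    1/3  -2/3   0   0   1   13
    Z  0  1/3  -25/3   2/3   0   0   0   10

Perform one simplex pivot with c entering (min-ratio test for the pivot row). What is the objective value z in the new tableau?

135

Ratio test on column c — row 1: 5/(1/3) = 15; row 2: entry 0 ≤ 0; row 3: entry 0 ≤ 0; row 4: 13/(1/3) = 39. Minimum is 15 at row 1 (a leaves); pivot element 1/3.
Pivot on row 1; the Z-row RHS becomes 10 − (-25/3)·15 = 135.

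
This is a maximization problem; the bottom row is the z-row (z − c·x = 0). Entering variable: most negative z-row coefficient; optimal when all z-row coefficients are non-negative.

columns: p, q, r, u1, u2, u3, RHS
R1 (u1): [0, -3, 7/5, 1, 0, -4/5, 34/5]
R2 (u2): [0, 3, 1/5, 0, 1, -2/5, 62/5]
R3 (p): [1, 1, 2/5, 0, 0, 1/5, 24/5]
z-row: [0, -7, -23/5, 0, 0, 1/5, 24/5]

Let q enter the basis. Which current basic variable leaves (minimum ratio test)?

Column q entries and ratios — u1: -3 ≤ 0, skip; u2: (62/5)/3 = 62/15; p: (24/5)/1 = 24/5.
Smallest ratio is 62/15 in the row of u2, so u2 leaves.

u2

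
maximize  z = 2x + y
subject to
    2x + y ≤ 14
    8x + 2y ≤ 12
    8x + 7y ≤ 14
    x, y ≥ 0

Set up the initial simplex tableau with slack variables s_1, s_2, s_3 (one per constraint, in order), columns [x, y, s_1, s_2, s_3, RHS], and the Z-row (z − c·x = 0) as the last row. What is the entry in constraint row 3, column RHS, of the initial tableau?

The RHS of constraint 3 is b_3 = 14.

14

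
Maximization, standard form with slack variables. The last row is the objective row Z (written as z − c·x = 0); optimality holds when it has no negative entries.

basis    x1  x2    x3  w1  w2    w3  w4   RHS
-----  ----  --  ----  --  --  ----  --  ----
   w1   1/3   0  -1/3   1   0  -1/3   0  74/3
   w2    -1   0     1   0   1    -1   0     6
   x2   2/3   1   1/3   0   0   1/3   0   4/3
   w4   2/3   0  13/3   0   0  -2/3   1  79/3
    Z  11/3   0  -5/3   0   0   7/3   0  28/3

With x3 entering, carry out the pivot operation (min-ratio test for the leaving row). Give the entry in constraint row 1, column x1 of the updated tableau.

Ratio test on column x3 — row 1: entry -1/3 ≤ 0; row 2: 6/1 = 6; row 3: (4/3)/(1/3) = 4; row 4: (79/3)/(13/3) = 79/13. Minimum is 4 at row 3 (x2 leaves); pivot element 1/3.
Divide row 3 by 1/3; eliminate column x3 from the other rows.
Row 1 update in column x1: 1/3 − (-1/3)·2 = 1.

1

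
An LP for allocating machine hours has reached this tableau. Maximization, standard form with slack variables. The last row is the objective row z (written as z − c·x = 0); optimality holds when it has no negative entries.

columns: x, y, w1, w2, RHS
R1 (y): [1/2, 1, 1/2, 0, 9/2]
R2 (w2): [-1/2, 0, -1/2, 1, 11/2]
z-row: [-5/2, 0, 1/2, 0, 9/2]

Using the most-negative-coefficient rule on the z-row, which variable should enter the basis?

Negative z-row entries: x: -5/2.
The most negative is -5/2 in column x, so x enters.

x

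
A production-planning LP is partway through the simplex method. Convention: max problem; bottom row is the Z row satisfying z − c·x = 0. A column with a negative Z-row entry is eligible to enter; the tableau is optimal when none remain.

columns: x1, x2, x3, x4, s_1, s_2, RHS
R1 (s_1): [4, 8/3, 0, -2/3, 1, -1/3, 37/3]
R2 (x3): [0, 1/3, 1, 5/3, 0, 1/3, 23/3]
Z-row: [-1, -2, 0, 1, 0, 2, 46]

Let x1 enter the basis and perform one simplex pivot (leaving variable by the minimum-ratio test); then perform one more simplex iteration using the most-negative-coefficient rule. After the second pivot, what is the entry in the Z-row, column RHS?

221/4

Ratio test on column x1 — row 1: (37/3)/4 = 37/12; row 2: entry 0 ≤ 0. Minimum is 37/12 at row 1 (s_1 leaves); pivot element 4.
Divide row 1 by 4; eliminate column x1 from the other rows.
Second iteration: most negative Z-row entry is -4/3 in column x2, so x2 enters.
Ratio test on column x2 — row 1: (37/12)/(2/3) = 37/8; row 2: (23/3)/(1/3) = 23. Minimum is 37/8 at row 1 (x1 leaves); pivot element 2/3.
Divide row 1 by 2/3; eliminate column x2 from the other rows.
After both pivots, the entry at the Z-row, column RHS is 221/4.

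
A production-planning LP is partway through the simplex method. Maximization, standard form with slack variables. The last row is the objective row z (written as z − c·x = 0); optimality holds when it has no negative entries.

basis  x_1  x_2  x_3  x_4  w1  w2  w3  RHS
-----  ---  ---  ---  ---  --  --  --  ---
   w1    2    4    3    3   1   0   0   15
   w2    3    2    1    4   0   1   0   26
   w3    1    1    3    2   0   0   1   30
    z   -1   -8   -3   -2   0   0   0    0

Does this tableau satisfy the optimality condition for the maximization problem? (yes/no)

The z-row has a negative entry -8 in column x_2, so it is not optimal.

no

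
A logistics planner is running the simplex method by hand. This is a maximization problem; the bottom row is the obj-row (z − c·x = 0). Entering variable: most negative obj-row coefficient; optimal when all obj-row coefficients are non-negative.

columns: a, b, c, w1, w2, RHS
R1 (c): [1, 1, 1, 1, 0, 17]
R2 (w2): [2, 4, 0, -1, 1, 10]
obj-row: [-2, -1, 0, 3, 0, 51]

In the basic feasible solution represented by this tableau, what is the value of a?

0

a is not in the basis, so in the current basic feasible solution a = 0.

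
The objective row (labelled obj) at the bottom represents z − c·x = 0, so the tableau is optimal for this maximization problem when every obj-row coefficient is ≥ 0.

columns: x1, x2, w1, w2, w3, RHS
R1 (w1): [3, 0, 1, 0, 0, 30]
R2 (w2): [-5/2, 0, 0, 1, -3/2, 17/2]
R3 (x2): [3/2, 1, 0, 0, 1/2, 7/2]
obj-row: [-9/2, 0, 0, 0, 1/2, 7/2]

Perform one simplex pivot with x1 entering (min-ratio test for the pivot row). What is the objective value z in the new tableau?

14

Ratio test on column x1 — row 1: 30/3 = 10; row 2: entry -5/2 ≤ 0; row 3: (7/2)/(3/2) = 7/3. Minimum is 7/3 at row 3 (x2 leaves); pivot element 3/2.
Pivot on row 3; the obj-row RHS becomes 7/2 − (-9/2)·(7/3) = 14.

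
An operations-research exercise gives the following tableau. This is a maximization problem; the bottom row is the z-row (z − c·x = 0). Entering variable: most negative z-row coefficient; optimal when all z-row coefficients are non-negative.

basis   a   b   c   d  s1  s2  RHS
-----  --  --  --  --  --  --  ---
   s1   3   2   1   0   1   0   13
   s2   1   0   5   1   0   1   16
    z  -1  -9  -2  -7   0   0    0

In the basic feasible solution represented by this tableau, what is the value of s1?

s1 is basic (row 1); its value is the RHS of that row, 13.

13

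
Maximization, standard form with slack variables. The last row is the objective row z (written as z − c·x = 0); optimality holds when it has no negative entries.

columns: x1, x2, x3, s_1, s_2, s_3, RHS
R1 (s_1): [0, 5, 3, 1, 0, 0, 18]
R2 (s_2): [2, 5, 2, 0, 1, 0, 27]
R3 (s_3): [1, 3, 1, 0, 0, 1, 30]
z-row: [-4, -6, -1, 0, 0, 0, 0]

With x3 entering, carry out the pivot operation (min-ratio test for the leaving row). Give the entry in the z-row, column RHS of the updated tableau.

Ratio test on column x3 — row 1: 18/3 = 6; row 2: 27/2 = 27/2; row 3: 30/1 = 30. Minimum is 6 at row 1 (s_1 leaves); pivot element 3.
Divide row 1 by 3; eliminate column x3 from the other rows.
z-row update in column RHS: 0 − (-1)·6 = 6.

6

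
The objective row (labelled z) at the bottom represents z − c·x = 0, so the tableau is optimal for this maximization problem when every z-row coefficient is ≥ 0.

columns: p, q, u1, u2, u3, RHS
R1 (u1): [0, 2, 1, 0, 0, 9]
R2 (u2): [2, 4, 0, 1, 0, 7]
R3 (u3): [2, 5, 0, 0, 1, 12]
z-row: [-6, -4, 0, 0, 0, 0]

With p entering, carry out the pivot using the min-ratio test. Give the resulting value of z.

Ratio test on column p — row 1: entry 0 ≤ 0; row 2: 7/2 = 7/2; row 3: 12/2 = 6. Minimum is 7/2 at row 2 (u2 leaves); pivot element 2.
Pivot on row 2; the z-row RHS becomes 0 − (-6)·(7/2) = 21.

21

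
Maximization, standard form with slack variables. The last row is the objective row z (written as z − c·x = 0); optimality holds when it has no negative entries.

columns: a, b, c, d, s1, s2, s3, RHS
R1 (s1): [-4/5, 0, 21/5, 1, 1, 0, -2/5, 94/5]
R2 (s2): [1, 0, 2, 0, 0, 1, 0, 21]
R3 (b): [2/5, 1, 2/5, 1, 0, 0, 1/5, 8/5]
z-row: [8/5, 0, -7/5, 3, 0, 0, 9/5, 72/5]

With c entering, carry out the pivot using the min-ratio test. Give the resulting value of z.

20

Ratio test on column c — row 1: (94/5)/(21/5) = 94/21; row 2: 21/2 = 21/2; row 3: (8/5)/(2/5) = 4. Minimum is 4 at row 3 (b leaves); pivot element 2/5.
Pivot on row 3; the z-row RHS becomes 72/5 − (-7/5)·4 = 20.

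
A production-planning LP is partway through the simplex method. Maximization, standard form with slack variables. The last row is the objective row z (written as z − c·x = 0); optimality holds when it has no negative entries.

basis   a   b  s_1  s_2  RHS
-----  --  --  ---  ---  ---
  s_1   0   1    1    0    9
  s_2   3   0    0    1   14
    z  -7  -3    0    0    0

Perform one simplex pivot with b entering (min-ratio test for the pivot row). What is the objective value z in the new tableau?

Ratio test on column b — row 1: 9/1 = 9; row 2: entry 0 ≤ 0. Minimum is 9 at row 1 (s_1 leaves); pivot element 1.
Pivot on row 1; the z-row RHS becomes 0 − (-3)·9 = 27.

27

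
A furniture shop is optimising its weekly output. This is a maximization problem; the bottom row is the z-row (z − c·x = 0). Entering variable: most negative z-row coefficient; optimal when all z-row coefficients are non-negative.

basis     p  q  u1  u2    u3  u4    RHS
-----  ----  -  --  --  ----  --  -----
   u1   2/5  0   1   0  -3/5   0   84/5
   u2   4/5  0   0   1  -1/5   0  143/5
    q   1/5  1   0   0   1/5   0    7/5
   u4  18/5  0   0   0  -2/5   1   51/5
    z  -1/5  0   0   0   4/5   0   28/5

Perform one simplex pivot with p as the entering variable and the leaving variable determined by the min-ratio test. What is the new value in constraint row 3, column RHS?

Ratio test on column p — row 1: (84/5)/(2/5) = 42; row 2: (143/5)/(4/5) = 143/4; row 3: (7/5)/(1/5) = 7; row 4: (51/5)/(18/5) = 17/6. Minimum is 17/6 at row 4 (u4 leaves); pivot element 18/5.
Divide row 4 by 18/5; eliminate column p from the other rows.
Row 3 update in column RHS: 7/5 − (1/5)·(17/6) = 5/6.

5/6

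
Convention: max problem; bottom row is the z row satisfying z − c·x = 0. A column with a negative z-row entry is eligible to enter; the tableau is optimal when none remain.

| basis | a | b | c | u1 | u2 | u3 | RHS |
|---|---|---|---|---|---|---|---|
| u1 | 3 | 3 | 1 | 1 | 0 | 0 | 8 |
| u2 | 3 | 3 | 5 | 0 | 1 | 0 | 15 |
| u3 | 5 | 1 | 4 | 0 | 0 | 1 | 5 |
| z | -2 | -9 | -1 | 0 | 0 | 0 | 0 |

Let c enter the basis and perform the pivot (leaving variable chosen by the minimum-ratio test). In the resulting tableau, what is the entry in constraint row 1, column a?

Ratio test on column c — row 1: 8/1 = 8; row 2: 15/5 = 3; row 3: 5/4 = 5/4. Minimum is 5/4 at row 3 (u3 leaves); pivot element 4.
Divide row 3 by 4; eliminate column c from the other rows.
Row 1 update in column a: 3 − 1·(5/4) = 7/4.

7/4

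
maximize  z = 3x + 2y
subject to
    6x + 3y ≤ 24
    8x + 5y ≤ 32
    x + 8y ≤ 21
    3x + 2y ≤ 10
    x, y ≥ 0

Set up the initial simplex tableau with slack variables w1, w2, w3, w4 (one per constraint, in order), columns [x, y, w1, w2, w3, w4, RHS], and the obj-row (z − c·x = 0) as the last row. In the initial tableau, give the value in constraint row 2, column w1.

0

Slack w1 belongs to constraint 1; its column is the unit vector e_1, so the entry in row 2 is 0.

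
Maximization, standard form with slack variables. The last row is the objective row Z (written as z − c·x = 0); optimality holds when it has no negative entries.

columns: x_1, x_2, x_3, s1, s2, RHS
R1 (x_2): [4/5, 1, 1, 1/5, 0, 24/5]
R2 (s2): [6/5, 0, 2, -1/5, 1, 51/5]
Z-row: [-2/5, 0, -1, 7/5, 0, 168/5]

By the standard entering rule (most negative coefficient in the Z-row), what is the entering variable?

x_3

Negative Z-row entries: x_1: -2/5, x_3: -1.
The most negative is -1 in column x_3, so x_3 enters.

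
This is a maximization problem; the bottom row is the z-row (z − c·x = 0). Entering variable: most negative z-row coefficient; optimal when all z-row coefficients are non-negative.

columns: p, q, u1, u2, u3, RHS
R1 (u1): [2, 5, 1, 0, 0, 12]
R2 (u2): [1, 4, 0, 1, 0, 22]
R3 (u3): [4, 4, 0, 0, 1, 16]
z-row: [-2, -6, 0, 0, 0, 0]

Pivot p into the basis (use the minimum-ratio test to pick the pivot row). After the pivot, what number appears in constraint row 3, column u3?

Ratio test on column p — row 1: 12/2 = 6; row 2: 22/1 = 22; row 3: 16/4 = 4. Minimum is 4 at row 3 (u3 leaves); pivot element 4.
Divide row 3 by 4; eliminate column p from the other rows.
In the new row 3, the u3 entry is the old entry divided by the pivot: 1/4 = 1/4.

1/4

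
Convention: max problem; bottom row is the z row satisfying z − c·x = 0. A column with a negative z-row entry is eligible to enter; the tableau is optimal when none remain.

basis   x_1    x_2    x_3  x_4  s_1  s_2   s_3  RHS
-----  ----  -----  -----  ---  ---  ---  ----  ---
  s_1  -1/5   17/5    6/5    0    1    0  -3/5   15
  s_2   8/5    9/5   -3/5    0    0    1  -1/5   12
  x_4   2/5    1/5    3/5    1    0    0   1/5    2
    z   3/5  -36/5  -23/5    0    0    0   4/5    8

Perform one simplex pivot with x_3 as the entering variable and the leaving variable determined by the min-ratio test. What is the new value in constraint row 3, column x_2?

Ratio test on column x_3 — row 1: 15/(6/5) = 25/2; row 2: entry -3/5 ≤ 0; row 3: 2/(3/5) = 10/3. Minimum is 10/3 at row 3 (x_4 leaves); pivot element 3/5.
Divide row 3 by 3/5; eliminate column x_3 from the other rows.
In the new row 3, the x_2 entry is the old entry divided by the pivot: (1/5)/(3/5) = 1/3.

1/3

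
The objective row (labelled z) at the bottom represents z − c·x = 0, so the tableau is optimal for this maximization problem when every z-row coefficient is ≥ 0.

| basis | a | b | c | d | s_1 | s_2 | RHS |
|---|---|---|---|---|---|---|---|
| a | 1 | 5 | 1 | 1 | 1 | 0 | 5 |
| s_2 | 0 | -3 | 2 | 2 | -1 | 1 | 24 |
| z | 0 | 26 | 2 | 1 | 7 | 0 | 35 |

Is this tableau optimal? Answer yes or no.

yes

Every z-row coefficient is ≥ 0, so the tableau is optimal.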